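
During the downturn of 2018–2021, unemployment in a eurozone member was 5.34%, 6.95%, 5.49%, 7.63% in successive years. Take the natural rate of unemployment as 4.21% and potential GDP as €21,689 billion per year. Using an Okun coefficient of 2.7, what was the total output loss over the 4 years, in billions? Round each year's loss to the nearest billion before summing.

Year 2018: gap = -2.7 × (5.34 - 4.21) = -3.051%, loss ≈ 21689 × 3.051/100 ≈ 662.
Year 2019: gap = -2.7 × (6.95 - 4.21) = -7.398%, loss ≈ 21689 × 7.398/100 ≈ 1605.
Year 2020: gap = -2.7 × (5.49 - 4.21) = -3.456%, loss ≈ 21689 × 3.456/100 ≈ 750.
Year 2021: gap = -2.7 × (7.63 - 4.21) = -9.234%, loss ≈ 21689 × 9.234/100 ≈ 2003.
Total lost output = 662 + 1605 + 750 + 2003 = 5020 billion.

€5,020 billion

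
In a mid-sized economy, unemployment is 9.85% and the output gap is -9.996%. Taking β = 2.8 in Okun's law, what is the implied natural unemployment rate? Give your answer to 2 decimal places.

6.28%

From Okun's law, u - u* = -(output gap)/β = -(-9.996)/2.8 = 3.57 points.
So u* = 9.85 - 3.57 = 6.28%.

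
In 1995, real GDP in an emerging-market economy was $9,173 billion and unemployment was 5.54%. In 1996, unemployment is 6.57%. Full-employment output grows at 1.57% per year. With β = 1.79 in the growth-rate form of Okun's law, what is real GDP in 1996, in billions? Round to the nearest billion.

Δu = 6.57 - 5.54 = 1.03 points.
Okun's law (growth form): g_Y = g_Y* - β × Δu = 1.57 - 1.79 × (1.03) = 1.57 - 1.8437 = -0.2737%.
Real GDP in the next year = 9173 × (1 - 0.2737/100) = 9173 × 0.997263 ≈ 9148 billion.

$9,148 billion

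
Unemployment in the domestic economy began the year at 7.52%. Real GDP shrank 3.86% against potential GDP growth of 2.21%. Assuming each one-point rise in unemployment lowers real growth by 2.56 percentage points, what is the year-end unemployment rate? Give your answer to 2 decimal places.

9.89%

Growth-rate Okun's law: g_Y = g_Y* - β × Δu, so Δu = (g_Y* - g_Y)/β.
Δu = (2.21 + 3.86)/2.56 = 6.07/2.56 = 2.37 percentage points.
Year-end unemployment = 7.52 + 2.37 = 9.89%.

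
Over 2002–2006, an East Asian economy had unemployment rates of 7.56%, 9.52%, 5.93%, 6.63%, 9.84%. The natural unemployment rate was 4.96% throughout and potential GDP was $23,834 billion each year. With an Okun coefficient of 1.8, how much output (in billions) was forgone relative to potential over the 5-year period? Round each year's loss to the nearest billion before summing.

$6,297 billion

Year 2002: gap = -1.8 × (7.56 - 4.96) = -4.68%, loss ≈ 23834 × 4.68/100 ≈ 1115.
Year 2003: gap = -1.8 × (9.52 - 4.96) = -8.208%, loss ≈ 23834 × 8.208/100 ≈ 1956.
Year 2004: gap = -1.8 × (5.93 - 4.96) = -1.746%, loss ≈ 23834 × 1.746/100 ≈ 416.
Year 2005: gap = -1.8 × (6.63 - 4.96) = -3.006%, loss ≈ 23834 × 3.006/100 ≈ 716.
Year 2006: gap = -1.8 × (9.84 - 4.96) = -8.784%, loss ≈ 23834 × 8.784/100 ≈ 2094.
Total lost output = 1115 + 1956 + 416 + 716 + 2094 = 6297 billion.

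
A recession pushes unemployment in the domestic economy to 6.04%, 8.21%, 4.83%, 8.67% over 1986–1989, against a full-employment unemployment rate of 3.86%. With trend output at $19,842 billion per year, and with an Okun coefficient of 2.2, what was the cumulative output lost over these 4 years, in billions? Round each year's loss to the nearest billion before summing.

$5,374 billion

Year 1986: gap = -2.2 × (6.04 - 3.86) = -4.796%, loss ≈ 19842 × 4.796/100 ≈ 952.
Year 1987: gap = -2.2 × (8.21 - 3.86) = -9.57%, loss ≈ 19842 × 9.57/100 ≈ 1899.
Year 1988: gap = -2.2 × (4.83 - 3.86) = -2.134%, loss ≈ 19842 × 2.134/100 ≈ 423.
Year 1989: gap = -2.2 × (8.67 - 3.86) = -10.582%, loss ≈ 19842 × 10.582/100 ≈ 2100.
Total lost output = 952 + 1899 + 423 + 2100 = 5374 billion.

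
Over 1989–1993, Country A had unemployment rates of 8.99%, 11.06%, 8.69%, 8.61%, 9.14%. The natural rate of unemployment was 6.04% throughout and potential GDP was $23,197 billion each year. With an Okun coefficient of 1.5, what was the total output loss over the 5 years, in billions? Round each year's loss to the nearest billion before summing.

$5,668 billion

Year 1989: gap = -1.5 × (8.99 - 6.04) = -4.425%, loss ≈ 23197 × 4.425/100 ≈ 1026.
Year 1990: gap = -1.5 × (11.06 - 6.04) = -7.53%, loss ≈ 23197 × 7.53/100 ≈ 1747.
Year 1991: gap = -1.5 × (8.69 - 6.04) = -3.975%, loss ≈ 23197 × 3.975/100 ≈ 922.
Year 1992: gap = -1.5 × (8.61 - 6.04) = -3.855%, loss ≈ 23197 × 3.855/100 ≈ 894.
Year 1993: gap = -1.5 × (9.14 - 6.04) = -4.65%, loss ≈ 23197 × 4.65/100 ≈ 1079.
Total lost output = 1026 + 1747 + 922 + 894 + 1079 = 5668 billion.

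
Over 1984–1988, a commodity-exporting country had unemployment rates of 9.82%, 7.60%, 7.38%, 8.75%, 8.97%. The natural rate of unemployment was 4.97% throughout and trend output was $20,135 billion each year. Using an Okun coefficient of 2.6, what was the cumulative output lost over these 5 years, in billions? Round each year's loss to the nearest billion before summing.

Year 1984: gap = -2.6 × (9.82 - 4.97) = -12.61%, loss ≈ 20135 × 12.61/100 ≈ 2539.
Year 1985: gap = -2.6 × (7.6 - 4.97) = -6.838%, loss ≈ 20135 × 6.838/100 ≈ 1377.
Year 1986: gap = -2.6 × (7.38 - 4.97) = -6.266%, loss ≈ 20135 × 6.266/100 ≈ 1262.
Year 1987: gap = -2.6 × (8.75 - 4.97) = -9.828%, loss ≈ 20135 × 9.828/100 ≈ 1979.
Year 1988: gap = -2.6 × (8.97 - 4.97) = -10.4%, loss ≈ 20135 × 10.4/100 ≈ 2094.
Total lost output = 2539 + 1377 + 1262 + 1979 + 2094 = 9251 billion.

$9,251 billion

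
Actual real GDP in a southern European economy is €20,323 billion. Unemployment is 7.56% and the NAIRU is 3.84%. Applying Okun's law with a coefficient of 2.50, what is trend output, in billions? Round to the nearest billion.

€22,407 billion

Unemployment gap = 7.56 - 3.84 = 3.72 points, so output gap = -2.5 × 3.72 = -9.3%.
Since Y = Y* × (1 + gap/100), Y* = 20323/0.907 ≈ 22407 billion.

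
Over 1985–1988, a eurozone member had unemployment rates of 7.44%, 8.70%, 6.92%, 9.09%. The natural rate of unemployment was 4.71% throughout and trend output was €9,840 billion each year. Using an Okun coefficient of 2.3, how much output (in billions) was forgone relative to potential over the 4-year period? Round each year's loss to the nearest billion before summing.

€3,012 billion

Year 1985: gap = -2.3 × (7.44 - 4.71) = -6.279%, loss ≈ 9840 × 6.279/100 ≈ 618.
Year 1986: gap = -2.3 × (8.7 - 4.71) = -9.177%, loss ≈ 9840 × 9.177/100 ≈ 903.
Year 1987: gap = -2.3 × (6.92 - 4.71) = -5.083%, loss ≈ 9840 × 5.083/100 ≈ 500.
Year 1988: gap = -2.3 × (9.09 - 4.71) = -10.074%, loss ≈ 9840 × 10.074/100 ≈ 991.
Total lost output = 618 + 903 + 500 + 991 = 3012 billion.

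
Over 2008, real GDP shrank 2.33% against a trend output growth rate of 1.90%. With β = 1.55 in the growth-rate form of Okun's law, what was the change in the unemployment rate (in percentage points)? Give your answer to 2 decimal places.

2.73 percentage points

Growth-rate Okun's law: g_Y = g_Y* - β × Δu, so Δu = (g_Y* - g_Y)/β.
Δu = (1.9 + 2.33)/1.55 = 4.23/1.55 = 2.73 percentage points.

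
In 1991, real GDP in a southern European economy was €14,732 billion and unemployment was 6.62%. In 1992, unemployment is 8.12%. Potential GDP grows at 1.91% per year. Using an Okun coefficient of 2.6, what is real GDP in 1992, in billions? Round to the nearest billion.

€14,439 billion

Δu = 8.12 - 6.62 = 1.5 points.
Okun's law (growth form): g_Y = g_Y* - β × Δu = 1.91 - 2.6 × (1.50) = 1.91 - 3.9 = -1.99%.
Real GDP in the next year = 14732 × (1 - 1.99/100) = 14732 × 0.9801 ≈ 14439 billion.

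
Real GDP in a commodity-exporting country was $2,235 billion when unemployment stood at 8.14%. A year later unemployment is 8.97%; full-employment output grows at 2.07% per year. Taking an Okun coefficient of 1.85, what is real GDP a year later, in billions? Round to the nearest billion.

$2,247 billion

Δu = 8.97 - 8.14 = 0.83 points.
Okun's law (growth form): g_Y = g_Y* - β × Δu = 2.07 - 1.85 × (0.83) = 2.07 - 1.5355 = 0.5345%.
Real GDP in the next year = 2235 × (1 + 0.5345/100) = 2235 × 1.005345 ≈ 2247 billion.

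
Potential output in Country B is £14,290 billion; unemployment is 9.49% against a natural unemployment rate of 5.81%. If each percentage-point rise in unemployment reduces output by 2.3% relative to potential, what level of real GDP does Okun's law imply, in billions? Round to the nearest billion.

£13,080 billion

Unemployment gap = 9.49 - 5.81 = 3.68 points, so the output gap is -2.3 × 3.68 = -8.464%.
Actual GDP = 14290 × (1 - 8.464/100) = 14290 × 0.91536 ≈ 13080 billion.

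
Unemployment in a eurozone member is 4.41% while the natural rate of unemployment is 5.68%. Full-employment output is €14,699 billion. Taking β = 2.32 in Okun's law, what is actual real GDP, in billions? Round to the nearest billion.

Unemployment gap = 4.41 - 5.68 = -1.27 points, so the output gap is -2.32 × (-1.27) = 2.9464%.
Actual GDP = 14699 × (1 + 2.9464/100) = 14699 × 1.029464 ≈ 15132 billion.

€15,132 billion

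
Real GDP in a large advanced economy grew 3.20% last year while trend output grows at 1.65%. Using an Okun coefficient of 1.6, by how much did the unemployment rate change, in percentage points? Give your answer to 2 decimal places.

Growth-rate Okun's law: g_Y = g_Y* - β × Δu, so Δu = (g_Y* - g_Y)/β.
Δu = (1.65 - 3.2)/1.6 = -1.55/1.6 = -0.97 percentage points.

-0.97 percentage points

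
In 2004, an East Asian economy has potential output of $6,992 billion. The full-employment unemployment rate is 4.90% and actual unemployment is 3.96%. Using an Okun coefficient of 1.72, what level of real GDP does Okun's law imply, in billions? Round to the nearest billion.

Unemployment gap = 3.96 - 4.9 = -0.94 points, so the output gap is -1.72 × (-0.94) = 1.6168%.
Actual GDP = 6992 × (1 + 1.6168/100) = 6992 × 1.016168 ≈ 7105 billion.

$7,105 billion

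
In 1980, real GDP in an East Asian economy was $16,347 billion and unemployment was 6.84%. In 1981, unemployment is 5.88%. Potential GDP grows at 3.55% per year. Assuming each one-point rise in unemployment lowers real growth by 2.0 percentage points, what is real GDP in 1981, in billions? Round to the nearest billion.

$17,241 billion

Δu = 5.88 - 6.84 = -0.96 points.
Okun's law (growth form): g_Y = g_Y* - β × Δu = 3.55 - 2.0 × (-0.96) = 3.55 + 1.92 = 5.47%.
Real GDP in the next year = 16347 × (1 + 5.47/100) = 16347 × 1.0547 ≈ 17241 billion.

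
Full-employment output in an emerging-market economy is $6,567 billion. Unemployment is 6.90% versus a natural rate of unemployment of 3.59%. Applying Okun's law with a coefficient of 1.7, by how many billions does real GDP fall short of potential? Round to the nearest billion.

Output gap = -1.7 × (6.9 - 3.59) = -1.7 × 3.31 = -5.627%.
Actual GDP ≈ 6567 × 0.94373 ≈ 6197 billion, so the shortfall is 6567 - 6197 = 370 billion.

$370 billion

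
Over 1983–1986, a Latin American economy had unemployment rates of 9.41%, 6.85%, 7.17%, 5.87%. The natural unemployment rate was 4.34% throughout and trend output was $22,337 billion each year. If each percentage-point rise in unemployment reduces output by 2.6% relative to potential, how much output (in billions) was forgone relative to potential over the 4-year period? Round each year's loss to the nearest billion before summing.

$6,935 billion

Year 1983: gap = -2.6 × (9.41 - 4.34) = -13.182%, loss ≈ 22337 × 13.182/100 ≈ 2944.
Year 1984: gap = -2.6 × (6.85 - 4.34) = -6.526%, loss ≈ 22337 × 6.526/100 ≈ 1458.
Year 1985: gap = -2.6 × (7.17 - 4.34) = -7.358%, loss ≈ 22337 × 7.358/100 ≈ 1644.
Year 1986: gap = -2.6 × (5.87 - 4.34) = -3.978%, loss ≈ 22337 × 3.978/100 ≈ 889.
Total lost output = 2944 + 1458 + 1644 + 889 = 6935 billion.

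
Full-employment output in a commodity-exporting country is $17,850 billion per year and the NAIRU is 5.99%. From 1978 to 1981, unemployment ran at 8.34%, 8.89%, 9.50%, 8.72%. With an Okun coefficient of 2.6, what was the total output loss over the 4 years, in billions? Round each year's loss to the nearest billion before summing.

Year 1978: gap = -2.6 × (8.34 - 5.99) = -6.11%, loss ≈ 17850 × 6.11/100 ≈ 1091.
Year 1979: gap = -2.6 × (8.89 - 5.99) = -7.54%, loss ≈ 17850 × 7.54/100 ≈ 1346.
Year 1980: gap = -2.6 × (9.5 - 5.99) = -9.126%, loss ≈ 17850 × 9.126/100 ≈ 1629.
Year 1981: gap = -2.6 × (8.72 - 5.99) = -7.098%, loss ≈ 17850 × 7.098/100 ≈ 1267.
Total lost output = 1091 + 1346 + 1629 + 1267 = 5333 billion.

$5,333 billion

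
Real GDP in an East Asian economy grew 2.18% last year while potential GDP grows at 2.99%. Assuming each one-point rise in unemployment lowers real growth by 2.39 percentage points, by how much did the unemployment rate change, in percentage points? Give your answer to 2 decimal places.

Growth-rate Okun's law: g_Y = g_Y* - β × Δu, so Δu = (g_Y* - g_Y)/β.
Δu = (2.99 - 2.18)/2.39 = 0.81/2.39 = 0.34 percentage points.

0.34 percentage points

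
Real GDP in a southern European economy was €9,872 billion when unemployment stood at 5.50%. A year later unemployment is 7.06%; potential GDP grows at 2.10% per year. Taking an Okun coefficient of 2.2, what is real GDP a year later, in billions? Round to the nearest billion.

Δu = 7.06 - 5.5 = 1.56 points.
Okun's law (growth form): g_Y = g_Y* - β × Δu = 2.10 - 2.2 × (1.56) = 2.1 - 3.432 = -1.332%.
Real GDP in the next year = 9872 × (1 - 1.332/100) = 9872 × 0.98668 ≈ 9741 billion.

€9,741 billion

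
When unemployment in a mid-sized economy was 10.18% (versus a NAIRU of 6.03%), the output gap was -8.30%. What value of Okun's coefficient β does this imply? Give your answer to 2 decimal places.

Okun's law: output gap = -β × (u - u*).
-8.30 = -β × (10.18 - 6.03) = -β × 4.15, so β = 8.3/4.15 = 2.00.

β ≈ 2.00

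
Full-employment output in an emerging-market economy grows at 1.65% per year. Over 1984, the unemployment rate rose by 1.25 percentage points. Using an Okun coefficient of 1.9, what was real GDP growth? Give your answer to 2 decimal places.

Growth-rate Okun's law: g_Y = g_Y* - β × Δu.
g_Y = 1.65 - 1.9 × (1.25) = 1.65 - 2.375 = -0.725%, i.e. -0.73% to 2 d.p.

-0.73%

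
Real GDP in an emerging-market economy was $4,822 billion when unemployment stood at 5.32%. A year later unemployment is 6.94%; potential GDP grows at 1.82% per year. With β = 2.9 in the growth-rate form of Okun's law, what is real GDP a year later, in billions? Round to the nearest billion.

Δu = 6.94 - 5.32 = 1.62 points.
Okun's law (growth form): g_Y = g_Y* - β × Δu = 1.82 - 2.9 × (1.62) = 1.82 - 4.698 = -2.878%.
Real GDP in the next year = 4822 × (1 - 2.878/100) = 4822 × 0.97122 ≈ 4683 billion.

$4,683 billion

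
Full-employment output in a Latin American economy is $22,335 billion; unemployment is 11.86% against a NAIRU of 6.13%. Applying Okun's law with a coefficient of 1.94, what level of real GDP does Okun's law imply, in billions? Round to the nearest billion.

$19,852 billion

Unemployment gap = 11.86 - 6.13 = 5.73 points, so the output gap is -1.94 × 5.73 = -11.1162%.
Actual GDP = 22335 × (1 - 11.1162/100) = 22335 × 0.888838 ≈ 19852 billion.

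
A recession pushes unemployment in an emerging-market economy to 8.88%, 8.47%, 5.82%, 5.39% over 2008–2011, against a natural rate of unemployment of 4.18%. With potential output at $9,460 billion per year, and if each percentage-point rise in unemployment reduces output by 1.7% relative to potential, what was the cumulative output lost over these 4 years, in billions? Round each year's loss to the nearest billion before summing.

$1,905 billion

Year 2008: gap = -1.7 × (8.88 - 4.18) = -7.99%, loss ≈ 9460 × 7.99/100 ≈ 756.
Year 2009: gap = -1.7 × (8.47 - 4.18) = -7.293%, loss ≈ 9460 × 7.293/100 ≈ 690.
Year 2010: gap = -1.7 × (5.82 - 4.18) = -2.788%, loss ≈ 9460 × 2.788/100 ≈ 264.
Year 2011: gap = -1.7 × (5.39 - 4.18) = -2.057%, loss ≈ 9460 × 2.057/100 ≈ 195.
Total lost output = 756 + 690 + 264 + 195 = 1905 billion.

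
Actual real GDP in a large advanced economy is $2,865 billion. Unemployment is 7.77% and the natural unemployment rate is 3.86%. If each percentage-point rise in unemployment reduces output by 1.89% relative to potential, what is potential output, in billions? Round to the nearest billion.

Unemployment gap = 7.77 - 3.86 = 3.91 points, so output gap = -1.89 × 3.91 = -7.3899%.
Since Y = Y* × (1 + gap/100), Y* = 2865/0.926101 ≈ 3094 billion.

$3,094 billion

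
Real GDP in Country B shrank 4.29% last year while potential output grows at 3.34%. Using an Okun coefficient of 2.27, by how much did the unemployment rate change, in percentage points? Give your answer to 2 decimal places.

3.36 percentage points

Growth-rate Okun's law: g_Y = g_Y* - β × Δu, so Δu = (g_Y* - g_Y)/β.
Δu = (3.34 + 4.29)/2.27 = 7.63/2.27 = 3.36 percentage points.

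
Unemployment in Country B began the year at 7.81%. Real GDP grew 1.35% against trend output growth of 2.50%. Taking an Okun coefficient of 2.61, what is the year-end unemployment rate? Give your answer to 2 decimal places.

8.25%

Growth-rate Okun's law: g_Y = g_Y* - β × Δu, so Δu = (g_Y* - g_Y)/β.
Δu = (2.5 - 1.35)/2.61 = 1.15/2.61 = 0.44 percentage points.
Year-end unemployment = 7.81 + 0.44 = 8.25%.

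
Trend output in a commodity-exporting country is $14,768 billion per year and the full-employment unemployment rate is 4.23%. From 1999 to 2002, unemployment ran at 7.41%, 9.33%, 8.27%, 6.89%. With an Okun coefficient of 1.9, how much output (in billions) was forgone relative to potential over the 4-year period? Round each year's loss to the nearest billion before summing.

$4,203 billion

Year 1999: gap = -1.9 × (7.41 - 4.23) = -6.042%, loss ≈ 14768 × 6.042/100 ≈ 892.
Year 2000: gap = -1.9 × (9.33 - 4.23) = -9.69%, loss ≈ 14768 × 9.69/100 ≈ 1431.
Year 2001: gap = -1.9 × (8.27 - 4.23) = -7.676%, loss ≈ 14768 × 7.676/100 ≈ 1134.
Year 2002: gap = -1.9 × (6.89 - 4.23) = -5.054%, loss ≈ 14768 × 5.054/100 ≈ 746.
Total lost output = 892 + 1431 + 1134 + 746 = 4203 billion.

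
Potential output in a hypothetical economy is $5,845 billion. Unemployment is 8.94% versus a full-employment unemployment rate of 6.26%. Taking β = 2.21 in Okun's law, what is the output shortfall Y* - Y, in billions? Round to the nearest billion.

$346 billion

Output gap = -2.21 × (8.94 - 6.26) = -2.21 × 2.68 = -5.9228%.
Actual GDP ≈ 5845 × 0.940772 ≈ 5499 billion, so the shortfall is 5845 - 5499 = 346 billion.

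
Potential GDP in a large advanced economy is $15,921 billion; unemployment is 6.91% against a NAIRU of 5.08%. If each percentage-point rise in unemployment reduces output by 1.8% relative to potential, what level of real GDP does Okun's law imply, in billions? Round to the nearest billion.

$15,397 billion

Unemployment gap = 6.91 - 5.08 = 1.83 points, so the output gap is -1.8 × 1.83 = -3.294%.
Actual GDP = 15921 × (1 - 3.294/100) = 15921 × 0.96706 ≈ 15397 billion.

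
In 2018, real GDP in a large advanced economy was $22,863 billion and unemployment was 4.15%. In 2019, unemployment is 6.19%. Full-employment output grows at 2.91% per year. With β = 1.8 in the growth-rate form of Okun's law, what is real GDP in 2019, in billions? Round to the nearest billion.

Δu = 6.19 - 4.15 = 2.04 points.
Okun's law (growth form): g_Y = g_Y* - β × Δu = 2.91 - 1.8 × (2.04) = 2.91 - 3.672 = -0.762%.
Real GDP in the next year = 22863 × (1 - 0.762/100) = 22863 × 0.99238 ≈ 22689 billion.

$22,689 billion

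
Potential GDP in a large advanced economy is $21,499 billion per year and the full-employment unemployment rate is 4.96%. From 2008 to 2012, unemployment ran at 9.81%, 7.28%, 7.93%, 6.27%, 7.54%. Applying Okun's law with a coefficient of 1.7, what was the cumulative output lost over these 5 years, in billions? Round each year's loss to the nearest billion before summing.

Year 2008: gap = -1.7 × (9.81 - 4.96) = -8.245%, loss ≈ 21499 × 8.245/100 ≈ 1773.
Year 2009: gap = -1.7 × (7.28 - 4.96) = -3.944%, loss ≈ 21499 × 3.944/100 ≈ 848.
Year 2010: gap = -1.7 × (7.93 - 4.96) = -5.049%, loss ≈ 21499 × 5.049/100 ≈ 1085.
Year 2011: gap = -1.7 × (6.27 - 4.96) = -2.227%, loss ≈ 21499 × 2.227/100 ≈ 479.
Year 2012: gap = -1.7 × (7.54 - 4.96) = -4.386%, loss ≈ 21499 × 4.386/100 ≈ 943.
Total lost output = 1773 + 848 + 1085 + 479 + 943 = 5128 billion.

$5,128 billion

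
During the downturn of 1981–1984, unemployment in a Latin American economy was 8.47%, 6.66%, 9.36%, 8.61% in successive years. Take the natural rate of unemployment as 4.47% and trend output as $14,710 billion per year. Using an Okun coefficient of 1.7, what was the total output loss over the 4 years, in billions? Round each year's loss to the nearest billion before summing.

Year 1981: gap = -1.7 × (8.47 - 4.47) = -6.8%, loss ≈ 14710 × 6.8/100 ≈ 1000.
Year 1982: gap = -1.7 × (6.66 - 4.47) = -3.723%, loss ≈ 14710 × 3.723/100 ≈ 548.
Year 1983: gap = -1.7 × (9.36 - 4.47) = -8.313%, loss ≈ 14710 × 8.313/100 ≈ 1223.
Year 1984: gap = -1.7 × (8.61 - 4.47) = -7.038%, loss ≈ 14710 × 7.038/100 ≈ 1035.
Total lost output = 1000 + 548 + 1223 + 1035 = 3806 billion.

$3,806 billion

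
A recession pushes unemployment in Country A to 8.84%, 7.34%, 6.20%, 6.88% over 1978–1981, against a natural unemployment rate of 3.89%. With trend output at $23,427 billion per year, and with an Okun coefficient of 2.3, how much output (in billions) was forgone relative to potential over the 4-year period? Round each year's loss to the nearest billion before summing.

$7,382 billion

Year 1978: gap = -2.3 × (8.84 - 3.89) = -11.385%, loss ≈ 23427 × 11.385/100 ≈ 2667.
Year 1979: gap = -2.3 × (7.34 - 3.89) = -7.935%, loss ≈ 23427 × 7.935/100 ≈ 1859.
Year 1980: gap = -2.3 × (6.2 - 3.89) = -5.313%, loss ≈ 23427 × 5.313/100 ≈ 1245.
Year 1981: gap = -2.3 × (6.88 - 3.89) = -6.877%, loss ≈ 23427 × 6.877/100 ≈ 1611.
Total lost output = 2667 + 1859 + 1245 + 1611 = 7382 billion.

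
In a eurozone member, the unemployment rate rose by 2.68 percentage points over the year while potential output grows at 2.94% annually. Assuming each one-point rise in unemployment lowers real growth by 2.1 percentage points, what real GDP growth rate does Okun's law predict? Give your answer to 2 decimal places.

-2.69%

Growth-rate Okun's law: g_Y = g_Y* - β × Δu.
g_Y = 2.94 - 2.1 × (2.68) = 2.94 - 5.628 = -2.688%, i.e. -2.69% to 2 d.p.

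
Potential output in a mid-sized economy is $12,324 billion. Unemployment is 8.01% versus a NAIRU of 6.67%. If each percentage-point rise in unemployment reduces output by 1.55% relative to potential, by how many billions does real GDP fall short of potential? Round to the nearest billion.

$256 billion

Output gap = -1.55 × (8.01 - 6.67) = -1.55 × 1.34 = -2.077%.
Actual GDP ≈ 12324 × 0.97923 ≈ 12068 billion, so the shortfall is 12324 - 12068 = 256 billion.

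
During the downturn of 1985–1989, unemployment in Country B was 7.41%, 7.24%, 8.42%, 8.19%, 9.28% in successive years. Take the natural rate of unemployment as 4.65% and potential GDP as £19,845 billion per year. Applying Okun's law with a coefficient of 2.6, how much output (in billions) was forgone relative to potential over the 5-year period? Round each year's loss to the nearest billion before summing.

Year 1985: gap = -2.6 × (7.41 - 4.65) = -7.176%, loss ≈ 19845 × 7.176/100 ≈ 1424.
Year 1986: gap = -2.6 × (7.24 - 4.65) = -6.734%, loss ≈ 19845 × 6.734/100 ≈ 1336.
Year 1987: gap = -2.6 × (8.42 - 4.65) = -9.802%, loss ≈ 19845 × 9.802/100 ≈ 1945.
Year 1988: gap = -2.6 × (8.19 - 4.65) = -9.204%, loss ≈ 19845 × 9.204/100 ≈ 1827.
Year 1989: gap = -2.6 × (9.28 - 4.65) = -12.038%, loss ≈ 19845 × 12.038/100 ≈ 2389.
Total lost output = 1424 + 1336 + 1945 + 1827 + 2389 = 8921 billion.

£8,921 billion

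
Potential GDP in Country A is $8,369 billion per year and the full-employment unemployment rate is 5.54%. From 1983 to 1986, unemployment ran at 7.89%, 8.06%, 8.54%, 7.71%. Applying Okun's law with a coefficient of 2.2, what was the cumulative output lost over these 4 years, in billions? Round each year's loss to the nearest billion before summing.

$1,849 billion

Year 1983: gap = -2.2 × (7.89 - 5.54) = -5.17%, loss ≈ 8369 × 5.17/100 ≈ 433.
Year 1984: gap = -2.2 × (8.06 - 5.54) = -5.544%, loss ≈ 8369 × 5.544/100 ≈ 464.
Year 1985: gap = -2.2 × (8.54 - 5.54) = -6.6%, loss ≈ 8369 × 6.6/100 ≈ 552.
Year 1986: gap = -2.2 × (7.71 - 5.54) = -4.774%, loss ≈ 8369 × 4.774/100 ≈ 400.
Total lost output = 433 + 464 + 552 + 400 = 1849 billion.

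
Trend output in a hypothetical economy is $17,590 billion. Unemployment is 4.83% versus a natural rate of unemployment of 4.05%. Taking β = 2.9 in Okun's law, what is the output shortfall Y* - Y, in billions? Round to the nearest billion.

Output gap = -2.9 × (4.83 - 4.05) = -2.9 × 0.78 = -2.262%.
Actual GDP ≈ 17590 × 0.97738 ≈ 17192 billion, so the shortfall is 17590 - 17192 = 398 billion.

$398 billion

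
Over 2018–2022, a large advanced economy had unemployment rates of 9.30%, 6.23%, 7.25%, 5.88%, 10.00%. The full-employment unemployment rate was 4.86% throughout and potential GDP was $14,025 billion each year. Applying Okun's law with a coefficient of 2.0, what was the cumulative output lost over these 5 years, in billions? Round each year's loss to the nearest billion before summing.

$4,027 billion

Year 2018: gap = -2.0 × (9.3 - 4.86) = -8.88%, loss ≈ 14025 × 8.88/100 ≈ 1245.
Year 2019: gap = -2.0 × (6.23 - 4.86) = -2.74%, loss ≈ 14025 × 2.74/100 ≈ 384.
Year 2020: gap = -2.0 × (7.25 - 4.86) = -4.78%, loss ≈ 14025 × 4.78/100 ≈ 670.
Year 2021: gap = -2.0 × (5.88 - 4.86) = -2.04%, loss ≈ 14025 × 2.04/100 ≈ 286.
Year 2022: gap = -2.0 × (10 - 4.86) = -10.28%, loss ≈ 14025 × 10.28/100 ≈ 1442.
Total lost output = 1245 + 384 + 670 + 286 + 1442 = 4027 billion.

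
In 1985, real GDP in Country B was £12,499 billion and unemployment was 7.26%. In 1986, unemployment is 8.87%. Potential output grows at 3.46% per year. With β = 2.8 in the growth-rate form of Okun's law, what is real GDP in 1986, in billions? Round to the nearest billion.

Δu = 8.87 - 7.26 = 1.61 points.
Okun's law (growth form): g_Y = g_Y* - β × Δu = 3.46 - 2.8 × (1.61) = 3.46 - 4.508 = -1.048%.
Real GDP in the next year = 12499 × (1 - 1.048/100) = 12499 × 0.98952 ≈ 12368 billion.

£12,368 billion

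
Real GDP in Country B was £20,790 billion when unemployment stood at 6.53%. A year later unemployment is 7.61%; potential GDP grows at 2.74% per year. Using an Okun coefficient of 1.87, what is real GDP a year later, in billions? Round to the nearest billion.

Δu = 7.61 - 6.53 = 1.08 points.
Okun's law (growth form): g_Y = g_Y* - β × Δu = 2.74 - 1.87 × (1.08) = 2.74 - 2.0196 = 0.7204%.
Real GDP in the next year = 20790 × (1 + 0.7204/100) = 20790 × 1.007204 ≈ 20940 billion.

£20,940 billion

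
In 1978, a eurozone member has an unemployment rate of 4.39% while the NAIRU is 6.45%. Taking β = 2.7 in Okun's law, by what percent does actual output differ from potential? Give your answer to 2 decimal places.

The unemployment gap is 4.39 - 6.45 = -2.06 percentage points.
Okun's law gives an output gap of -2.7 × (-2.06) = 5.562%, i.e. 5.56% above potential.

5.56%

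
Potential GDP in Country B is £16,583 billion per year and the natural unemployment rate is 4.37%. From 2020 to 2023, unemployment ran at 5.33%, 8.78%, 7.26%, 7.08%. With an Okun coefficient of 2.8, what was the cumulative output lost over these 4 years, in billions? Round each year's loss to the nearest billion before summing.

Year 2020: gap = -2.8 × (5.33 - 4.37) = -2.688%, loss ≈ 16583 × 2.688/100 ≈ 446.
Year 2021: gap = -2.8 × (8.78 - 4.37) = -12.348%, loss ≈ 16583 × 12.348/100 ≈ 2048.
Year 2022: gap = -2.8 × (7.26 - 4.37) = -8.092%, loss ≈ 16583 × 8.092/100 ≈ 1342.
Year 2023: gap = -2.8 × (7.08 - 4.37) = -7.588%, loss ≈ 16583 × 7.588/100 ≈ 1258.
Total lost output = 446 + 2048 + 1342 + 1258 = 5094 billion.

£5,094 billion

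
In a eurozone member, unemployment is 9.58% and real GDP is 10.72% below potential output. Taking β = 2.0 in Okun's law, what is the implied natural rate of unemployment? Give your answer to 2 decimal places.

From Okun's law, u - u* = -(output gap)/β = -(-10.72)/2.0 = 5.36 points.
So u* = 9.58 - 5.36 = 4.22%.

4.22%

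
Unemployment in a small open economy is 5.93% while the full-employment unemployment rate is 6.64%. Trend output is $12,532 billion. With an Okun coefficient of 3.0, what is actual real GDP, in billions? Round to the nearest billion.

Unemployment gap = 5.93 - 6.64 = -0.71 points, so the output gap is -3 × (-0.71) = 2.13%.
Actual GDP = 12532 × (1 + 2.13/100) = 12532 × 1.0213 ≈ 12799 billion.

$12,799 billion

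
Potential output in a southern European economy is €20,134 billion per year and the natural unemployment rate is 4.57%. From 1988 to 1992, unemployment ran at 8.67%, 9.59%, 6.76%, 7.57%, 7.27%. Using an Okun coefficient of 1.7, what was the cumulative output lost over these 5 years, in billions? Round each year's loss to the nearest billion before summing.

Year 1988: gap = -1.7 × (8.67 - 4.57) = -6.97%, loss ≈ 20134 × 6.97/100 ≈ 1403.
Year 1989: gap = -1.7 × (9.59 - 4.57) = -8.534%, loss ≈ 20134 × 8.534/100 ≈ 1718.
Year 1990: gap = -1.7 × (6.76 - 4.57) = -3.723%, loss ≈ 20134 × 3.723/100 ≈ 750.
Year 1991: gap = -1.7 × (7.57 - 4.57) = -5.1%, loss ≈ 20134 × 5.1/100 ≈ 1027.
Year 1992: gap = -1.7 × (7.27 - 4.57) = -4.59%, loss ≈ 20134 × 4.59/100 ≈ 924.
Total lost output = 1403 + 1718 + 750 + 1027 + 924 = 5822 billion.

€5,822 billion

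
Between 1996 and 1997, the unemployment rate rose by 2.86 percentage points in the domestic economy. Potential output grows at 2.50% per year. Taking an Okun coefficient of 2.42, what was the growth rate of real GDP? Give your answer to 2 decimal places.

Growth-rate Okun's law: g_Y = g_Y* - β × Δu.
g_Y = 2.50 - 2.42 × (2.86) = 2.5 - 6.9212 = -4.4212%, i.e. -4.42% to 2 d.p.

-4.42%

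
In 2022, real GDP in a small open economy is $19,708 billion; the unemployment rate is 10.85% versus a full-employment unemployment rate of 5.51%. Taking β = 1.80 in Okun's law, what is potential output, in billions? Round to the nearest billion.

Unemployment gap = 10.85 - 5.51 = 5.34 points, so output gap = -1.8 × 5.34 = -9.612%.
Since Y = Y* × (1 + gap/100), Y* = 19708/0.90388 ≈ 21804 billion.

$21,804 billion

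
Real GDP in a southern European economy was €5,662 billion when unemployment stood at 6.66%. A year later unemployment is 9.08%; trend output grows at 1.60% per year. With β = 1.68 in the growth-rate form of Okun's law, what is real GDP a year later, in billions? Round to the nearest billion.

Δu = 9.08 - 6.66 = 2.42 points.
Okun's law (growth form): g_Y = g_Y* - β × Δu = 1.60 - 1.68 × (2.42) = 1.6 - 4.0656 = -2.4656%.
Real GDP in the next year = 5662 × (1 - 2.4656/100) = 5662 × 0.975344 ≈ 5522 billion.

€5,522 billion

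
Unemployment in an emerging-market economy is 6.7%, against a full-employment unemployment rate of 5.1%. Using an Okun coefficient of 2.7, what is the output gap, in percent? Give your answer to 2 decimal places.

The unemployment gap is 6.7 - 5.1 = 1.6 percentage points.
Okun's law gives an output gap of -2.7 × 1.6 = -4.32%, i.e. 4.32% below potential.

-4.32%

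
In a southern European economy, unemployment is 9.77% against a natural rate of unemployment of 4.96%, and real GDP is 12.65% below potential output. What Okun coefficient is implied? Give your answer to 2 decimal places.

β ≈ 2.63

Okun's law: output gap = -β × (u - u*).
-12.65 = -β × (9.77 - 4.96) = -β × 4.81, so β = 12.65/4.81 = 2.63.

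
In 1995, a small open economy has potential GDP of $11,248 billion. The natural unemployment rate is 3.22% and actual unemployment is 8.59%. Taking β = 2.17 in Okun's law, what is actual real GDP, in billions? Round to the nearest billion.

$9,937 billion

Unemployment gap = 8.59 - 3.22 = 5.37 points, so the output gap is -2.17 × 5.37 = -11.6529%.
Actual GDP = 11248 × (1 - 11.6529/100) = 11248 × 0.883471 ≈ 9937 billion.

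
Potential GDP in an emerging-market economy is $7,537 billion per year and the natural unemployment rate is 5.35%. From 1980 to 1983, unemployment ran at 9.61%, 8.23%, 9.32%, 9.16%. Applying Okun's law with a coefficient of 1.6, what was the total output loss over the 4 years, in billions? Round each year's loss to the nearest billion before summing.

$1,799 billion

Year 1980: gap = -1.6 × (9.61 - 5.35) = -6.816%, loss ≈ 7537 × 6.816/100 ≈ 514.
Year 1981: gap = -1.6 × (8.23 - 5.35) = -4.608%, loss ≈ 7537 × 4.608/100 ≈ 347.
Year 1982: gap = -1.6 × (9.32 - 5.35) = -6.352%, loss ≈ 7537 × 6.352/100 ≈ 479.
Year 1983: gap = -1.6 × (9.16 - 5.35) = -6.096%, loss ≈ 7537 × 6.096/100 ≈ 459.
Total lost output = 514 + 347 + 479 + 459 = 1799 billion.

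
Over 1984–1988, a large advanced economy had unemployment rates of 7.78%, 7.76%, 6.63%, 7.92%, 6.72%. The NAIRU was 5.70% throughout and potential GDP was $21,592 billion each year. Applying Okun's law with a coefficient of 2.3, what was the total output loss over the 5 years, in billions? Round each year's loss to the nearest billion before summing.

Year 1984: gap = -2.3 × (7.78 - 5.7) = -4.784%, loss ≈ 21592 × 4.784/100 ≈ 1033.
Year 1985: gap = -2.3 × (7.76 - 5.7) = -4.738%, loss ≈ 21592 × 4.738/100 ≈ 1023.
Year 1986: gap = -2.3 × (6.63 - 5.7) = -2.139%, loss ≈ 21592 × 2.139/100 ≈ 462.
Year 1987: gap = -2.3 × (7.92 - 5.7) = -5.106%, loss ≈ 21592 × 5.106/100 ≈ 1102.
Year 1988: gap = -2.3 × (6.72 - 5.7) = -2.346%, loss ≈ 21592 × 2.346/100 ≈ 507.
Total lost output = 1033 + 1023 + 462 + 1102 + 507 = 4127 billion.

$4,127 billion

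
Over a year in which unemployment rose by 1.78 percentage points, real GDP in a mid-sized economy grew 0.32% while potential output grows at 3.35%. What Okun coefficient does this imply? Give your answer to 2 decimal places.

β ≈ 1.70

Growth form: g_Y = g_Y* - β × Δu, so β = (g_Y* - g_Y)/Δu.
β = (3.35 - 0.32)/1.78 = 3.03/1.78 = 1.70.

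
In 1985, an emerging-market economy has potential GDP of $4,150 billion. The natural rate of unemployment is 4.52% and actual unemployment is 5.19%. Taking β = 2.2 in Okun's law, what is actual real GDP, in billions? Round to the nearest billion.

$4,089 billion

Unemployment gap = 5.19 - 4.52 = 0.67 points, so the output gap is -2.2 × 0.67 = -1.474%.
Actual GDP = 4150 × (1 - 1.474/100) = 4150 × 0.98526 ≈ 4089 billion.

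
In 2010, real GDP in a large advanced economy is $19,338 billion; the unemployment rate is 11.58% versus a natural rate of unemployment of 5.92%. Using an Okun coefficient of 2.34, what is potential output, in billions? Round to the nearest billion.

$22,290 billion

Unemployment gap = 11.58 - 5.92 = 5.66 points, so output gap = -2.34 × 5.66 = -13.2444%.
Since Y = Y* × (1 + gap/100), Y* = 19338/0.867556 ≈ 22290 billion.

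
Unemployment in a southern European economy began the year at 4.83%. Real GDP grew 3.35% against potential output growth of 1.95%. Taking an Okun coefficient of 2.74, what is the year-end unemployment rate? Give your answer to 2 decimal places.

Growth-rate Okun's law: g_Y = g_Y* - β × Δu, so Δu = (g_Y* - g_Y)/β.
Δu = (1.95 - 3.35)/2.74 = -1.4/2.74 = -0.51 percentage points.
Year-end unemployment = 4.83 - 0.51 = 4.32%.

4.32%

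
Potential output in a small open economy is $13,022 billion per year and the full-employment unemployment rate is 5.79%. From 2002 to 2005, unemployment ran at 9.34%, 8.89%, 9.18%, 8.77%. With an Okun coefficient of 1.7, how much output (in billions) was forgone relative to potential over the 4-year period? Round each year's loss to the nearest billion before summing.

Year 2002: gap = -1.7 × (9.34 - 5.79) = -6.035%, loss ≈ 13022 × 6.035/100 ≈ 786.
Year 2003: gap = -1.7 × (8.89 - 5.79) = -5.27%, loss ≈ 13022 × 5.27/100 ≈ 686.
Year 2004: gap = -1.7 × (9.18 - 5.79) = -5.763%, loss ≈ 13022 × 5.763/100 ≈ 750.
Year 2005: gap = -1.7 × (8.77 - 5.79) = -5.066%, loss ≈ 13022 × 5.066/100 ≈ 660.
Total lost output = 786 + 686 + 750 + 660 = 2882 billion.

$2,882 billion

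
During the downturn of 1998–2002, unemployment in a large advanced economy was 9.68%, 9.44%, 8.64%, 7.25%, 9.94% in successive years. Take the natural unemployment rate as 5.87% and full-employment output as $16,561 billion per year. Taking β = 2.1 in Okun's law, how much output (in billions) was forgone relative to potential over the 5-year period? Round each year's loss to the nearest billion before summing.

$5,425 billion

Year 1998: gap = -2.1 × (9.68 - 5.87) = -8.001%, loss ≈ 16561 × 8.001/100 ≈ 1325.
Year 1999: gap = -2.1 × (9.44 - 5.87) = -7.497%, loss ≈ 16561 × 7.497/100 ≈ 1242.
Year 2000: gap = -2.1 × (8.64 - 5.87) = -5.817%, loss ≈ 16561 × 5.817/100 ≈ 963.
Year 2001: gap = -2.1 × (7.25 - 5.87) = -2.898%, loss ≈ 16561 × 2.898/100 ≈ 480.
Year 2002: gap = -2.1 × (9.94 - 5.87) = -8.547%, loss ≈ 16561 × 8.547/100 ≈ 1415.
Total lost output = 1325 + 1242 + 963 + 480 + 1415 = 5425 billion.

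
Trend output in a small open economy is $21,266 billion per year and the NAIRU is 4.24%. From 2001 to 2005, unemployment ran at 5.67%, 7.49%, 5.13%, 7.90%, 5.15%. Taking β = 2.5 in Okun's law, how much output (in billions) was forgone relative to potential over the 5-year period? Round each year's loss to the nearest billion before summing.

Year 2001: gap = -2.5 × (5.67 - 4.24) = -3.575%, loss ≈ 21266 × 3.575/100 ≈ 760.
Year 2002: gap = -2.5 × (7.49 - 4.24) = -8.125%, loss ≈ 21266 × 8.125/100 ≈ 1728.
Year 2003: gap = -2.5 × (5.13 - 4.24) = -2.225%, loss ≈ 21266 × 2.225/100 ≈ 473.
Year 2004: gap = -2.5 × (7.9 - 4.24) = -9.15%, loss ≈ 21266 × 9.15/100 ≈ 1946.
Year 2005: gap = -2.5 × (5.15 - 4.24) = -2.275%, loss ≈ 21266 × 2.275/100 ≈ 484.
Total lost output = 760 + 1728 + 473 + 1946 + 484 = 5391 billion.

$5,391 billion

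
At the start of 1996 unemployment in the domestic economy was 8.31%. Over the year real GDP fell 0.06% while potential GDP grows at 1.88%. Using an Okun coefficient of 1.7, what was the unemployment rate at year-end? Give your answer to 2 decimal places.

9.45%

Growth-rate Okun's law: g_Y = g_Y* - β × Δu, so Δu = (g_Y* - g_Y)/β.
Δu = (1.88 + 0.06)/1.7 = 1.94/1.7 = 1.14 percentage points.
Year-end unemployment = 8.31 + 1.14 = 9.45%.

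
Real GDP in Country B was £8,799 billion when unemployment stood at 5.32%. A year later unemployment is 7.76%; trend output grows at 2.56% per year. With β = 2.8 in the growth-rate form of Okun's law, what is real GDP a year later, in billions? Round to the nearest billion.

Δu = 7.76 - 5.32 = 2.44 points.
Okun's law (growth form): g_Y = g_Y* - β × Δu = 2.56 - 2.8 × (2.44) = 2.56 - 6.832 = -4.272%.
Real GDP in the next year = 8799 × (1 - 4.272/100) = 8799 × 0.95728 ≈ 8423 billion.

£8,423 billion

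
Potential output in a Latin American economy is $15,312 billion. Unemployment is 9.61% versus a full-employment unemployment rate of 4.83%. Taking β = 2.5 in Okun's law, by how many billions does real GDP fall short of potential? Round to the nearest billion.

Output gap = -2.5 × (9.61 - 4.83) = -2.5 × 4.78 = -11.95%.
Actual GDP ≈ 15312 × 0.8805 ≈ 13482 billion, so the shortfall is 15312 - 13482 = 1830 billion.

$1,830 billion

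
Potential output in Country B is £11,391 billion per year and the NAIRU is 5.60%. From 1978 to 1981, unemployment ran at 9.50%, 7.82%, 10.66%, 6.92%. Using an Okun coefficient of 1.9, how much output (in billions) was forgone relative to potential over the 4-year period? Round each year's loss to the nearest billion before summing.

Year 1978: gap = -1.9 × (9.5 - 5.6) = -7.41%, loss ≈ 11391 × 7.41/100 ≈ 844.
Year 1979: gap = -1.9 × (7.82 - 5.6) = -4.218%, loss ≈ 11391 × 4.218/100 ≈ 480.
Year 1980: gap = -1.9 × (10.66 - 5.6) = -9.614%, loss ≈ 11391 × 9.614/100 ≈ 1095.
Year 1981: gap = -1.9 × (6.92 - 5.6) = -2.508%, loss ≈ 11391 × 2.508/100 ≈ 286.
Total lost output = 844 + 480 + 1095 + 286 = 2705 billion.

£2,705 billion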